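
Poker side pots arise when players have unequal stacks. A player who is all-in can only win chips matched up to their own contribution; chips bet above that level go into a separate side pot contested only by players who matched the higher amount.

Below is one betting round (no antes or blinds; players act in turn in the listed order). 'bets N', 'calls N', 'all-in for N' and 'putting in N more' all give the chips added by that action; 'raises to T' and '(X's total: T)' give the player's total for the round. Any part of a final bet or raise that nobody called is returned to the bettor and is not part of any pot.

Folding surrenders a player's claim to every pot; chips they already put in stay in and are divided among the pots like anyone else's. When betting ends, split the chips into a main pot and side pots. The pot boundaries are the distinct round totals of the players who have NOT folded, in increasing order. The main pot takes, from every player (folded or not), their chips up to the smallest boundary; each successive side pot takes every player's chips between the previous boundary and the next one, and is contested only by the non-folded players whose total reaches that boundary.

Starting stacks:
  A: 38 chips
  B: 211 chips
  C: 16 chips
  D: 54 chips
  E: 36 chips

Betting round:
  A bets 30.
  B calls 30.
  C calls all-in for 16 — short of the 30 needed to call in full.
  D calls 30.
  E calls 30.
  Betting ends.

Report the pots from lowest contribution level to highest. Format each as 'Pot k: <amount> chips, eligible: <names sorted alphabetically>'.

Pot 1: 80 chips, eligible: A, B, C, D, E
Pot 2: 56 chips, eligible: A, B, D, E

Derivation:
Contributions: A=30, B=30, C=16, D=30, E=30
Pot levels (distinct totals of non-folded players): 16, 30
Layer 1-16: 16 each from A, B, C, D, E = 16*5 = 80 chips; eligible A, B, C, D, E
Layer 17-30: 14 each from A, B, D, E = 14*4 = 56 chips; eligible A, B, D, E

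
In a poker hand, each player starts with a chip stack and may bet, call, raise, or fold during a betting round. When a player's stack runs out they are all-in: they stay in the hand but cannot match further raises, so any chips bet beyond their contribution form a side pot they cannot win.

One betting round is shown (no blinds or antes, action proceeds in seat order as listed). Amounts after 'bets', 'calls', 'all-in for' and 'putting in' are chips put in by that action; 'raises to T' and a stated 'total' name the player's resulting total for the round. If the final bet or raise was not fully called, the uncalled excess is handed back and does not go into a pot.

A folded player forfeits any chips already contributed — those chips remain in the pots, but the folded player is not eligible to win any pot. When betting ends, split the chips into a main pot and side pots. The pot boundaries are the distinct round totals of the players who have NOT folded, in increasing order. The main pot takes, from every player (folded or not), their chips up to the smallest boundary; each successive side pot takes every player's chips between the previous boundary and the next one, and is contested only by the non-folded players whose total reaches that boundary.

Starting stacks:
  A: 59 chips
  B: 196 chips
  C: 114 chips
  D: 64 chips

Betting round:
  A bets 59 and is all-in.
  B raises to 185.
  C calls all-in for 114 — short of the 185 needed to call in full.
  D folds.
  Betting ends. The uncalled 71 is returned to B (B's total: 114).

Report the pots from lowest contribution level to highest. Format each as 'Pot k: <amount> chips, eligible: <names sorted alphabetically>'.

Pot 1: 177 chips, eligible: A, B, C
Pot 2: 110 chips, eligible: B, C

Derivation:
Contributions (after 71 returned to B): A=59, B=114, C=114
Folded: D
Pot levels (distinct totals of non-folded players): 59, 114
Layer 1-59: 59 each from A, B, C = 59*3 = 177 chips; eligible A, B, C
Layer 60-114: 55 each from B, C = 55*2 = 110 chips; eligible B, C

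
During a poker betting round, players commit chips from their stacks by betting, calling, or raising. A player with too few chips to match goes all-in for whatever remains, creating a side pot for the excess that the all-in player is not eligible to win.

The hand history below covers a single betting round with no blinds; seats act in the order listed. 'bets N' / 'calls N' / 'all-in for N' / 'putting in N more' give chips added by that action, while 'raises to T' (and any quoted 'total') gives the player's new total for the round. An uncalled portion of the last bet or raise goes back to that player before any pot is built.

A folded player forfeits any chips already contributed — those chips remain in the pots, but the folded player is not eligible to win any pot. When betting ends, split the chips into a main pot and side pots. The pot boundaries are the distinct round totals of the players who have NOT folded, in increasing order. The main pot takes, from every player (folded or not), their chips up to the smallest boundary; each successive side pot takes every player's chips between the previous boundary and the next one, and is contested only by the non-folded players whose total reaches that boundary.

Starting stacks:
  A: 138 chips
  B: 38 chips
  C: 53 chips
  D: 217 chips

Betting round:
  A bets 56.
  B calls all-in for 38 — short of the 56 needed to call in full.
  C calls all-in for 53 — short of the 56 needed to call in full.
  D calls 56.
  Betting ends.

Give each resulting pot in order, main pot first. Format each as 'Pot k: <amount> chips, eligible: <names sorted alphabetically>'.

Contributions: A=56, B=38, C=53, D=56
Pot levels (distinct totals of non-folded players): 38, 53, 56
Layer 1-38: 38 each from A, B, C, D = 38*4 = 152 chips; eligible A, B, C, D
Layer 39-53: 15 each from A, C, D = 15*3 = 45 chips; eligible A, C, D
Layer 54-56: 3 each from A, D = 3*2 = 6 chips; eligible A, D

Pot 1: 152 chips, eligible: A, B, C, D
Pot 2: 45 chips, eligible: A, C, D
Pot 3: 6 chips, eligible: A, D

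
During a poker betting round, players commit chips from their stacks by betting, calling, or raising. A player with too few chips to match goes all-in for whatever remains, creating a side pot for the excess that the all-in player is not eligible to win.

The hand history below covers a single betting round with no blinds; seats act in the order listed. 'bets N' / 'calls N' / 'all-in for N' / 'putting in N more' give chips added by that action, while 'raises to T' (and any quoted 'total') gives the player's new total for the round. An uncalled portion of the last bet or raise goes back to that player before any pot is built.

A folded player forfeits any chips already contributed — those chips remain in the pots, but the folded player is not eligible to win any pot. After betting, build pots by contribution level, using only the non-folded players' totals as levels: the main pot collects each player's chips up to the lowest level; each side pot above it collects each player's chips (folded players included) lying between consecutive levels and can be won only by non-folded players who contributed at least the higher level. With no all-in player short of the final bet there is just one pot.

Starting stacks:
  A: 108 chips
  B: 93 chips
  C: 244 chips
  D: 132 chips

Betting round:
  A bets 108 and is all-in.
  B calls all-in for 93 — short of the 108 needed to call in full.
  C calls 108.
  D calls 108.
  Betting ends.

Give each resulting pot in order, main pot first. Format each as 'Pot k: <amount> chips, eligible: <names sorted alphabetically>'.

Pot 1: 372 chips, eligible: A, B, C, D
Pot 2: 45 chips, eligible: A, C, D

Derivation:
Contributions: A=108, B=93, C=108, D=108
Pot levels (distinct totals of non-folded players): 93, 108
Layer 1-93: 93 each from A, B, C, D = 93*4 = 372 chips; eligible A, B, C, D
Layer 94-108: 15 each from A, C, D = 15*3 = 45 chips; eligible A, C, D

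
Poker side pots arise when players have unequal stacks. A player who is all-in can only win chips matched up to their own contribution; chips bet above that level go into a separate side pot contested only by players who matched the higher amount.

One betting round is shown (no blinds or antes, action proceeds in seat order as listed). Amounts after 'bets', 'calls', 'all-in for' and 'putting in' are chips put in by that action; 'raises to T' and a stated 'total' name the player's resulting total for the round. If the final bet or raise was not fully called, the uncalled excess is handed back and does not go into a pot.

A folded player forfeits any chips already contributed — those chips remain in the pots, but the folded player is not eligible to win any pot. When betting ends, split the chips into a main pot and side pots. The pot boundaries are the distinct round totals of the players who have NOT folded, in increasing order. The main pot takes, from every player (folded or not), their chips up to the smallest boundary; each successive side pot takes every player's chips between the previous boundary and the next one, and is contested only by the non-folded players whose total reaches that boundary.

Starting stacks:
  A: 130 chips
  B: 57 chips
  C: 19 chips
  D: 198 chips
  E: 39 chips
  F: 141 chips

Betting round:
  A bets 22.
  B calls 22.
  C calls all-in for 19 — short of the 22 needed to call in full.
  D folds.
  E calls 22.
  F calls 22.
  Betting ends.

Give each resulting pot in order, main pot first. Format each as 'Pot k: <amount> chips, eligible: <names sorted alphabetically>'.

Contributions: A=22, B=22, C=19, E=22, F=22
Folded: D
Pot levels (distinct totals of non-folded players): 19, 22
Layer 1-19: 19 each from A, B, C, E, F = 19*5 = 95 chips; eligible A, B, C, E, F
Layer 20-22: 3 each from A, B, E, F = 3*4 = 12 chips; eligible A, B, E, F

Pot 1: 95 chips, eligible: A, B, C, E, F
Pot 2: 12 chips, eligible: A, B, E, F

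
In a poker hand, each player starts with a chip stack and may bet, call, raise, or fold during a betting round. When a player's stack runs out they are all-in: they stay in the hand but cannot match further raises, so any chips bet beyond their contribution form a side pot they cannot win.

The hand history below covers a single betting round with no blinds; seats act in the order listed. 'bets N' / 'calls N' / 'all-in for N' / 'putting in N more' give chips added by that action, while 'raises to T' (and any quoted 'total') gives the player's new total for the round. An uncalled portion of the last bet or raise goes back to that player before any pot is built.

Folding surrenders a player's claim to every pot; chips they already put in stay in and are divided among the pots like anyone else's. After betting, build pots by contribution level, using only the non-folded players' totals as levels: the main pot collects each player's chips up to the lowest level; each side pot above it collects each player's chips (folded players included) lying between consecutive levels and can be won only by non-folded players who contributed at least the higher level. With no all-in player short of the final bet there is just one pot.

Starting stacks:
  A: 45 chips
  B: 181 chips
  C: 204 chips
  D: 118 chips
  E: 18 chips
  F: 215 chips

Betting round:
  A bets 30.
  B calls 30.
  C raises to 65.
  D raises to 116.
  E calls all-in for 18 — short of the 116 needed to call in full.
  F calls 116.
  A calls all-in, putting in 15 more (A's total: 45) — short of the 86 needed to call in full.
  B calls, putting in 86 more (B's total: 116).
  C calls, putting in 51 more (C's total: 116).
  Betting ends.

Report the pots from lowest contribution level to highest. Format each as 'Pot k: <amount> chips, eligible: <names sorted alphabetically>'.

Pot 1: 108 chips, eligible: A, B, C, D, E, F
Pot 2: 135 chips, eligible: A, B, C, D, F
Pot 3: 284 chips, eligible: B, C, D, F

Derivation:
Contributions: A=45, B=116, C=116, D=116, E=18, F=116
Pot levels (distinct totals of non-folded players): 18, 45, 116
Layer 1-18: 18 each from A, B, C, D, E, F = 18*6 = 108 chips; eligible A, B, C, D, E, F
Layer 19-45: 27 each from A, B, C, D, F = 27*5 = 135 chips; eligible A, B, C, D, F
Layer 46-116: 71 each from B, C, D, F = 71*4 = 284 chips; eligible B, C, D, F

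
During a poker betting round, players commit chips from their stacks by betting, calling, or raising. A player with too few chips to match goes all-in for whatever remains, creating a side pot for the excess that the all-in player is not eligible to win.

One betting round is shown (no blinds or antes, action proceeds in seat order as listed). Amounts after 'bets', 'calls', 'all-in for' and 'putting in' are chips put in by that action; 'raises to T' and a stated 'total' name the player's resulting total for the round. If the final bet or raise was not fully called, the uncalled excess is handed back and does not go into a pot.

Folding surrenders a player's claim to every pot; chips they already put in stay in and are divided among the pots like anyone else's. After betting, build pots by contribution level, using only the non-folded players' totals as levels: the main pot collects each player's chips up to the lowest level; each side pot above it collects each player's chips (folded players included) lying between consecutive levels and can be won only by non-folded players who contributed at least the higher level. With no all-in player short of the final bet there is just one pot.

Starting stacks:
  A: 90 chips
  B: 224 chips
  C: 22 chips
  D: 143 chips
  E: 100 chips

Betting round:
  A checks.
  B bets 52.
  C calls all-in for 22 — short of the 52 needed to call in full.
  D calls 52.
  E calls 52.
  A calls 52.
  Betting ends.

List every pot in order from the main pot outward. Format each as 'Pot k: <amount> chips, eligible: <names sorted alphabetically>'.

Pot 1: 110 chips, eligible: A, B, C, D, E
Pot 2: 120 chips, eligible: A, B, D, E

Derivation:
Contributions: A=52, B=52, C=22, D=52, E=52
Pot levels (distinct totals of non-folded players): 22, 52
Layer 1-22: 22 each from A, B, C, D, E = 22*5 = 110 chips; eligible A, B, C, D, E
Layer 23-52: 30 each from A, B, D, E = 30*4 = 120 chips; eligible A, B, D, E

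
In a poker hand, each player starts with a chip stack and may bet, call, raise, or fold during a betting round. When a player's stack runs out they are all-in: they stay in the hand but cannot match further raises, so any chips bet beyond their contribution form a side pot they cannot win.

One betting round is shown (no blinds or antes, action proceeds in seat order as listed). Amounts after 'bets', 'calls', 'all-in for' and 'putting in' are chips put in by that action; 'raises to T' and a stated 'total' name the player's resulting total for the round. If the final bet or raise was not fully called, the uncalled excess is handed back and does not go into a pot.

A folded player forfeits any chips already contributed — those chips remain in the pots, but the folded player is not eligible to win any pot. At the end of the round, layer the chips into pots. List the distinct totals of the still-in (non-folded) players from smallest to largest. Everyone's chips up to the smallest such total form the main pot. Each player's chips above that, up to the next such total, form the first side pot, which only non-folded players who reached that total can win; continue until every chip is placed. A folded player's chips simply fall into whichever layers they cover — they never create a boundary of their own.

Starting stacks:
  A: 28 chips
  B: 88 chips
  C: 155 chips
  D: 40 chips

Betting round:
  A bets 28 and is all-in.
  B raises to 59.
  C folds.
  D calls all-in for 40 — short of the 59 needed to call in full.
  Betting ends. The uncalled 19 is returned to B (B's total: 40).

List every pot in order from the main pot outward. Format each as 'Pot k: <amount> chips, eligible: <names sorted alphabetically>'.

Pot 1: 84 chips, eligible: A, B, D
Pot 2: 24 chips, eligible: B, D

Derivation:
Contributions (after 19 returned to B): A=28, B=40, D=40
Folded: C
Pot levels (distinct totals of non-folded players): 28, 40
Layer 1-28: 28 each from A, B, D = 28*3 = 84 chips; eligible A, B, D
Layer 29-40: 12 each from B, D = 12*2 = 24 chips; eligible B, D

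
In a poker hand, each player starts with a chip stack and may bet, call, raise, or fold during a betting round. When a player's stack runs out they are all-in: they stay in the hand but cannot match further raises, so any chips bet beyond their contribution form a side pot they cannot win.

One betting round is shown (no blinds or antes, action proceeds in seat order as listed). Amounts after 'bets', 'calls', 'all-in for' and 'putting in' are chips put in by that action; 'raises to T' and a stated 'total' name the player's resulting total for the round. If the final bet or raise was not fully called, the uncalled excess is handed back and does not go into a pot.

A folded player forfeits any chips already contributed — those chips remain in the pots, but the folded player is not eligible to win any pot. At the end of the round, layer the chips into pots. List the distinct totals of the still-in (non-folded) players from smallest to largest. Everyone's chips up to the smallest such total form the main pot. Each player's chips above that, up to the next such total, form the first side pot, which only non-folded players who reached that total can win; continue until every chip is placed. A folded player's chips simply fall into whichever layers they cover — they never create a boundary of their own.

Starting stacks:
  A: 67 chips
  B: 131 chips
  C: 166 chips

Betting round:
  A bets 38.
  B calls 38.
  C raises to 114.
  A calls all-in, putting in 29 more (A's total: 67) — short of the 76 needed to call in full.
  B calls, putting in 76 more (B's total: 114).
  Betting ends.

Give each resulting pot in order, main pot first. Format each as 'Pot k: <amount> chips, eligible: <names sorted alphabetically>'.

Pot 1: 201 chips, eligible: A, B, C
Pot 2: 94 chips, eligible: B, C

Derivation:
Contributions: A=67, B=114, C=114
Pot levels (distinct totals of non-folded players): 67, 114
Layer 1-67: 67 each from A, B, C = 67*3 = 201 chips; eligible A, B, C
Layer 68-114: 47 each from B, C = 47*2 = 94 chips; eligible B, C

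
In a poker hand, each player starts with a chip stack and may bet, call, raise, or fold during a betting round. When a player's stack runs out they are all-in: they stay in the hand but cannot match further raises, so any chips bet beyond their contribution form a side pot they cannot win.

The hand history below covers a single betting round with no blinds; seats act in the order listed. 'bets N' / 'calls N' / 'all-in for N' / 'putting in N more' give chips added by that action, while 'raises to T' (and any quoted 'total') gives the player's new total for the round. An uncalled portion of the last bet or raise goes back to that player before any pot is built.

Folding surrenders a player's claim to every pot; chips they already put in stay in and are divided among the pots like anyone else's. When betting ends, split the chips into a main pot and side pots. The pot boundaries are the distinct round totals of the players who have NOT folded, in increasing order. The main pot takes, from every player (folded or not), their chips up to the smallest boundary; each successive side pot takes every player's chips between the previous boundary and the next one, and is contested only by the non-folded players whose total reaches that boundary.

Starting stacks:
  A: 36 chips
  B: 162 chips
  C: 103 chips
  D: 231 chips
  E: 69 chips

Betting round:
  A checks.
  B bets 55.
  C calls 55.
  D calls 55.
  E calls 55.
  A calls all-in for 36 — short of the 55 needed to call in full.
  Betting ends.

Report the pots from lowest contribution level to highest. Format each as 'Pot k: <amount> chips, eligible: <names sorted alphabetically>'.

Contributions: A=36, B=55, C=55, D=55, E=55
Pot levels (distinct totals of non-folded players): 36, 55
Layer 1-36: 36 each from A, B, C, D, E = 36*5 = 180 chips; eligible A, B, C, D, E
Layer 37-55: 19 each from B, C, D, E = 19*4 = 76 chips; eligible B, C, D, E

Pot 1: 180 chips, eligible: A, B, C, D, E
Pot 2: 76 chips, eligible: B, C, D, E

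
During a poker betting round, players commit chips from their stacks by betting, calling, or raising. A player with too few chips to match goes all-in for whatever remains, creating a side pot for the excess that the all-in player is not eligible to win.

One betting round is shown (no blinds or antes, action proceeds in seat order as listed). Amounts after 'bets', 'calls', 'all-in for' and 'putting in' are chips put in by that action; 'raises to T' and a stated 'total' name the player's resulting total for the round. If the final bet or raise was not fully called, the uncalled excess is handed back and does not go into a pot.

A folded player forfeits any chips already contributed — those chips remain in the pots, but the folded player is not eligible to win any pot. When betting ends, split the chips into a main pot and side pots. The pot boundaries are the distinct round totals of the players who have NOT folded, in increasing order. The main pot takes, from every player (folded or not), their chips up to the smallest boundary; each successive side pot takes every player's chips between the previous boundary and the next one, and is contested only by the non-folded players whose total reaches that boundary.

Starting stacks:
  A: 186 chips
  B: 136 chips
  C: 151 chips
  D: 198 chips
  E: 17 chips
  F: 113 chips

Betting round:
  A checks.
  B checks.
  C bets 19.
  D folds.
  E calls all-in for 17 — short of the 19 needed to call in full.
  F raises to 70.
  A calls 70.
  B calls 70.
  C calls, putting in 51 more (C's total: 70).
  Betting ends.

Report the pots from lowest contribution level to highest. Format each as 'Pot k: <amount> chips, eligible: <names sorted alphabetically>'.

Contributions: A=70, B=70, C=70, E=17, F=70
Folded: D
Pot levels (distinct totals of non-folded players): 17, 70
Layer 1-17: 17 each from A, B, C, E, F = 17*5 = 85 chips; eligible A, B, C, E, F
Layer 18-70: 53 each from A, B, C, F = 53*4 = 212 chips; eligible A, B, C, F

Pot 1: 85 chips, eligible: A, B, C, E, F
Pot 2: 212 chips, eligible: A, B, C, F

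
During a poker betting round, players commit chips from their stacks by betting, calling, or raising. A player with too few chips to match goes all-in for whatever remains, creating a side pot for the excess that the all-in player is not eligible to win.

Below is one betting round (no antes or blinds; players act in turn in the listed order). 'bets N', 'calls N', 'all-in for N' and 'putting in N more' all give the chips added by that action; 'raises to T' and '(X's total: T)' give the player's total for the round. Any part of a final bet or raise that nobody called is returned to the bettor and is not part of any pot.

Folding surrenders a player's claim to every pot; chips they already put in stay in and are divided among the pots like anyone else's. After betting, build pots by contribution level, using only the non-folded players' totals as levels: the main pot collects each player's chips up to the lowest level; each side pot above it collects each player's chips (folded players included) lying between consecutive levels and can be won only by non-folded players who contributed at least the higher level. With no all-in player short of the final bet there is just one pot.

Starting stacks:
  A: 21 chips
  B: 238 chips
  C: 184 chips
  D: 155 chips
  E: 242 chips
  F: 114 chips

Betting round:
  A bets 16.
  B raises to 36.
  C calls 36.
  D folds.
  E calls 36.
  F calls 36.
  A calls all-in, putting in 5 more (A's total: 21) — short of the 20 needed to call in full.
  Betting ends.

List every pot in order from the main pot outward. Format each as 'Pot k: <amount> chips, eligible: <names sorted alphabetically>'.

Pot 1: 105 chips, eligible: A, B, C, E, F
Pot 2: 60 chips, eligible: B, C, E, F

Derivation:
Contributions: A=21, B=36, C=36, E=36, F=36
Folded: D
Pot levels (distinct totals of non-folded players): 21, 36
Layer 1-21: 21 each from A, B, C, E, F = 21*5 = 105 chips; eligible A, B, C, E, F
Layer 22-36: 15 each from B, C, E, F = 15*4 = 60 chips; eligible B, C, E, F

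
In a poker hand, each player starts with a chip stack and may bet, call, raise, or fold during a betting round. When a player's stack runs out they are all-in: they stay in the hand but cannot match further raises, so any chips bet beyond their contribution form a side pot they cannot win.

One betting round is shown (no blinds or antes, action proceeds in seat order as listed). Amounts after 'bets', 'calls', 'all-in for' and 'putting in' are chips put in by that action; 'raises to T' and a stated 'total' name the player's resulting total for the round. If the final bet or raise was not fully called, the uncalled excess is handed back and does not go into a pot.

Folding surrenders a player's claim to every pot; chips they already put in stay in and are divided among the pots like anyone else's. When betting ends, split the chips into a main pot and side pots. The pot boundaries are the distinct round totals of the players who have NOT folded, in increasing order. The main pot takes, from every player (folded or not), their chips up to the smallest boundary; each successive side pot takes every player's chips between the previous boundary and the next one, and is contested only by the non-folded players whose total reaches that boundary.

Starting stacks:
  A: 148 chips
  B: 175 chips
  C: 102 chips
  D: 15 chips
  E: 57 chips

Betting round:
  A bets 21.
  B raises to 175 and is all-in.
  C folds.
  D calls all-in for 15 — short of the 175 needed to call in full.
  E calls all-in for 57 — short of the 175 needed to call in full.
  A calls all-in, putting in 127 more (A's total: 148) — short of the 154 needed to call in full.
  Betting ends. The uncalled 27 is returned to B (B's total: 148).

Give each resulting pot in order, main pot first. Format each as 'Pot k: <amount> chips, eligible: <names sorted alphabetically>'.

Contributions (after 27 returned to B): A=148, B=148, D=15, E=57
Folded: C
Pot levels (distinct totals of non-folded players): 15, 57, 148
Layer 1-15: 15 each from A, B, D, E = 15*4 = 60 chips; eligible A, B, D, E
Layer 16-57: 42 each from A, B, E = 42*3 = 126 chips; eligible A, B, E
Layer 58-148: 91 each from A, B = 91*2 = 182 chips; eligible A, B

Pot 1: 60 chips, eligible: A, B, D, E
Pot 2: 126 chips, eligible: A, B, E
Pot 3: 182 chips, eligible: A, B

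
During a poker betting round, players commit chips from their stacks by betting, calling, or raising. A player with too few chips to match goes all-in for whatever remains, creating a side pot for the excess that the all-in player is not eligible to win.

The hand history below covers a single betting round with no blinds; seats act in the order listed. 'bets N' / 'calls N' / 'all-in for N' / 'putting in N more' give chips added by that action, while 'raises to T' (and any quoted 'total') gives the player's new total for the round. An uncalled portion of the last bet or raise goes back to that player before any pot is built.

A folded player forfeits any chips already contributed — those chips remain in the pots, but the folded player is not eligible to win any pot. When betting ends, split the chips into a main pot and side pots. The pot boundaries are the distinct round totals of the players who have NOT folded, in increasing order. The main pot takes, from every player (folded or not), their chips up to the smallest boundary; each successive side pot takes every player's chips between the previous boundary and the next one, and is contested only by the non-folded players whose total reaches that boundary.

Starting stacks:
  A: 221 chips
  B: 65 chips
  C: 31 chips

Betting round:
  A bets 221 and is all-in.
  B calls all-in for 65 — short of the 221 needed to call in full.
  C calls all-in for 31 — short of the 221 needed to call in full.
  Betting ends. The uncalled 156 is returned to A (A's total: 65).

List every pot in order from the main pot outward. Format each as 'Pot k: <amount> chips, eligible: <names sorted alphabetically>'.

Contributions (after 156 returned to A): A=65, B=65, C=31
Pot levels (distinct totals of non-folded players): 31, 65
Layer 1-31: 31 each from A, B, C = 31*3 = 93 chips; eligible A, B, C
Layer 32-65: 34 each from A, B = 34*2 = 68 chips; eligible A, B

Pot 1: 93 chips, eligible: A, B, C
Pot 2: 68 chips, eligible: A, B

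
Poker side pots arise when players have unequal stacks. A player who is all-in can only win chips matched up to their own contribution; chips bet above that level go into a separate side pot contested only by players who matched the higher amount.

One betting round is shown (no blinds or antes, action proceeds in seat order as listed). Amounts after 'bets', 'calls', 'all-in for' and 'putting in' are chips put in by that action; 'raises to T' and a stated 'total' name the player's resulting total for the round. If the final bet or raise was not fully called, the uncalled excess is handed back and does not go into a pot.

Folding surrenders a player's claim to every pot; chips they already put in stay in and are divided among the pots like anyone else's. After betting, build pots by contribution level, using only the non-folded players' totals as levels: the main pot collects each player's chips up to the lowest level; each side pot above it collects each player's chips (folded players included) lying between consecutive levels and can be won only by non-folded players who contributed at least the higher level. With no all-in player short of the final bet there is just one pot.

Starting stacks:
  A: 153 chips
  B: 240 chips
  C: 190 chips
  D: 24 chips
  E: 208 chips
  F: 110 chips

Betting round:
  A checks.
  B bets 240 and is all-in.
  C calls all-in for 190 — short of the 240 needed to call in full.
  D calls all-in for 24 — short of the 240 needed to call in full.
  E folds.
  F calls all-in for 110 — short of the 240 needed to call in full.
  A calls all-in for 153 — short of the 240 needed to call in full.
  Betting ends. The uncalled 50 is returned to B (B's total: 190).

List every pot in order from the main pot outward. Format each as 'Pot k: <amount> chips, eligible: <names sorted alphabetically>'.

Pot 1: 120 chips, eligible: A, B, C, D, F
Pot 2: 344 chips, eligible: A, B, C, F
Pot 3: 129 chips, eligible: A, B, C
Pot 4: 74 chips, eligible: B, C

Derivation:
Contributions (after 50 returned to B): A=153, B=190, C=190, D=24, F=110
Folded: E
Pot levels (distinct totals of non-folded players): 24, 110, 153, 190
Layer 1-24: 24 each from A, B, C, D, F = 24*5 = 120 chips; eligible A, B, C, D, F
Layer 25-110: 86 each from A, B, C, F = 86*4 = 344 chips; eligible A, B, C, F
Layer 111-153: 43 each from A, B, C = 43*3 = 129 chips; eligible A, B, C
Layer 154-190: 37 each from B, C = 37*2 = 74 chips; eligible B, C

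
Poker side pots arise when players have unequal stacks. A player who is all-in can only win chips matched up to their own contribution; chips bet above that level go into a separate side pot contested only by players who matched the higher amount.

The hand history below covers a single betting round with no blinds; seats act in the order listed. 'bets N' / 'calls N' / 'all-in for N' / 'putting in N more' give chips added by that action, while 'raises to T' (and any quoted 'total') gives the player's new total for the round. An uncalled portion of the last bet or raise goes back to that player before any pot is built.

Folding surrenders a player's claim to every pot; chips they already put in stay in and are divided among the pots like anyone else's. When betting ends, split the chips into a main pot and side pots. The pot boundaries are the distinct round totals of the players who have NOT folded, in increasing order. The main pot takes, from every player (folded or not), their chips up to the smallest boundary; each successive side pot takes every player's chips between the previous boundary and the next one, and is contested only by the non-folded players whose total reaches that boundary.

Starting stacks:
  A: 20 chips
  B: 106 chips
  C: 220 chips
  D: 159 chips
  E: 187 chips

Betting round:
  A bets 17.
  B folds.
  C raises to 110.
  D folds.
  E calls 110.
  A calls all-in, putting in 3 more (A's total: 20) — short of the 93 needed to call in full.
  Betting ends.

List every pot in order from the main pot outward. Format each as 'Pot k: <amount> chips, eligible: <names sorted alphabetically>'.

Contributions: A=20, C=110, E=110
Folded: B, D
Pot levels (distinct totals of non-folded players): 20, 110
Layer 1-20: 20 each from A, C, E = 20*3 = 60 chips; eligible A, C, E
Layer 21-110: 90 each from C, E = 90*2 = 180 chips; eligible C, E

Pot 1: 60 chips, eligible: A, C, E
Pot 2: 180 chips, eligible: C, E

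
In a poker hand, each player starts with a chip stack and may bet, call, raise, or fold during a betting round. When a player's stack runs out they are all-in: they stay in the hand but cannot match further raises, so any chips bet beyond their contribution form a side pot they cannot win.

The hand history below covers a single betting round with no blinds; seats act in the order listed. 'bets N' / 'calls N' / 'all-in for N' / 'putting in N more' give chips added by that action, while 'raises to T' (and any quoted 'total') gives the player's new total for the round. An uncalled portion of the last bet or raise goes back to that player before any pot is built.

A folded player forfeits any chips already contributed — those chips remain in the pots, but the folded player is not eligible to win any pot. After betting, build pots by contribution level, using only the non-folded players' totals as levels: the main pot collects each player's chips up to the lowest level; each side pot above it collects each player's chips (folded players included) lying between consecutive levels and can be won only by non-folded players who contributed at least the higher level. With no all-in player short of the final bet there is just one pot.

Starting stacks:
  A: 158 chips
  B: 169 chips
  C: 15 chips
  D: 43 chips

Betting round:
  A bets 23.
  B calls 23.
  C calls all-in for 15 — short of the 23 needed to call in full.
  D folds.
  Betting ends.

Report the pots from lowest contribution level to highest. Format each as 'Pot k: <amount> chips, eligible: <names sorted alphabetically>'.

Pot 1: 45 chips, eligible: A, B, C
Pot 2: 16 chips, eligible: A, B

Derivation:
Contributions: A=23, B=23, C=15
Folded: D
Pot levels (distinct totals of non-folded players): 15, 23
Layer 1-15: 15 each from A, B, C = 15*3 = 45 chips; eligible A, B, C
Layer 16-23: 8 each from A, B = 8*2 = 16 chips; eligible A, B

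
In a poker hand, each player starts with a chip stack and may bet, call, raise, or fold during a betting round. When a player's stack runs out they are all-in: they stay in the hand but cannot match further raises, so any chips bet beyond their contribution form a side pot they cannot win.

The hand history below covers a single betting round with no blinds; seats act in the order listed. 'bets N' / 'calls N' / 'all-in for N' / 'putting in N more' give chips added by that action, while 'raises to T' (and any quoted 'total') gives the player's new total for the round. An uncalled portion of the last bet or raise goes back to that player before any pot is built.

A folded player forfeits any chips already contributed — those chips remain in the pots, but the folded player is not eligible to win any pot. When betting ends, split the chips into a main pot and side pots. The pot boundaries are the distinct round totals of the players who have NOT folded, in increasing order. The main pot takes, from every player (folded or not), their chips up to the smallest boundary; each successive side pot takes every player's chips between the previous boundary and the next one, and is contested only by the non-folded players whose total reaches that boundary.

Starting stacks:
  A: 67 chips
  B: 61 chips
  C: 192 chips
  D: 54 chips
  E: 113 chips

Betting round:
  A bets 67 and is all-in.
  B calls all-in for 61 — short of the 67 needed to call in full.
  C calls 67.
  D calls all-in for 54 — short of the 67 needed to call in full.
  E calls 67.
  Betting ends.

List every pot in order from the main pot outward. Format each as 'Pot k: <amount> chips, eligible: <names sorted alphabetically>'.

Pot 1: 270 chips, eligible: A, B, C, D, E
Pot 2: 28 chips, eligible: A, B, C, E
Pot 3: 18 chips, eligible: A, C, E

Derivation:
Contributions: A=67, B=61, C=67, D=54, E=67
Pot levels (distinct totals of non-folded players): 54, 61, 67
Layer 1-54: 54 each from A, B, C, D, E = 54*5 = 270 chips; eligible A, B, C, D, E
Layer 55-61: 7 each from A, B, C, E = 7*4 = 28 chips; eligible A, B, C, E
Layer 62-67: 6 each from A, C, E = 6*3 = 18 chips; eligible A, C, E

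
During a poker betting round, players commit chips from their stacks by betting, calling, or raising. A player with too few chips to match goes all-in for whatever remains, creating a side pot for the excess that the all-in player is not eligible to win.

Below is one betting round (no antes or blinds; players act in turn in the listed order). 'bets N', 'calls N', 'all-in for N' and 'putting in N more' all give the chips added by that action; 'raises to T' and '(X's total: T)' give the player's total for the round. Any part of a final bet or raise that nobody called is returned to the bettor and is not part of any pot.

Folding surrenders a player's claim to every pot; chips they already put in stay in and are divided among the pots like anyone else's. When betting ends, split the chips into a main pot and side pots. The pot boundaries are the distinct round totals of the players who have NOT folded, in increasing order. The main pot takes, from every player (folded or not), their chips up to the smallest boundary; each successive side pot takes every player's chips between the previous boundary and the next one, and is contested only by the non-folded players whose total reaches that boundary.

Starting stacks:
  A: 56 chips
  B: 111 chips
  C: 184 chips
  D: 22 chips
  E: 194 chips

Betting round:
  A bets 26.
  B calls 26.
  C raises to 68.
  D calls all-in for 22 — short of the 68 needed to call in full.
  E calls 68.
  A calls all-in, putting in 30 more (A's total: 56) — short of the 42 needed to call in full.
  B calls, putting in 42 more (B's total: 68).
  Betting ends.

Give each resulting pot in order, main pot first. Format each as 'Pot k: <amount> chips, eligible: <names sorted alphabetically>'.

Pot 1: 110 chips, eligible: A, B, C, D, E
Pot 2: 136 chips, eligible: A, B, C, E
Pot 3: 36 chips, eligible: B, C, E

Derivation:
Contributions: A=56, B=68, C=68, D=22, E=68
Pot levels (distinct totals of non-folded players): 22, 56, 68
Layer 1-22: 22 each from A, B, C, D, E = 22*5 = 110 chips; eligible A, B, C, D, E
Layer 23-56: 34 each from A, B, C, E = 34*4 = 136 chips; eligible A, B, C, E
Layer 57-68: 12 each from B, C, E = 12*3 = 36 chips; eligible B, C, E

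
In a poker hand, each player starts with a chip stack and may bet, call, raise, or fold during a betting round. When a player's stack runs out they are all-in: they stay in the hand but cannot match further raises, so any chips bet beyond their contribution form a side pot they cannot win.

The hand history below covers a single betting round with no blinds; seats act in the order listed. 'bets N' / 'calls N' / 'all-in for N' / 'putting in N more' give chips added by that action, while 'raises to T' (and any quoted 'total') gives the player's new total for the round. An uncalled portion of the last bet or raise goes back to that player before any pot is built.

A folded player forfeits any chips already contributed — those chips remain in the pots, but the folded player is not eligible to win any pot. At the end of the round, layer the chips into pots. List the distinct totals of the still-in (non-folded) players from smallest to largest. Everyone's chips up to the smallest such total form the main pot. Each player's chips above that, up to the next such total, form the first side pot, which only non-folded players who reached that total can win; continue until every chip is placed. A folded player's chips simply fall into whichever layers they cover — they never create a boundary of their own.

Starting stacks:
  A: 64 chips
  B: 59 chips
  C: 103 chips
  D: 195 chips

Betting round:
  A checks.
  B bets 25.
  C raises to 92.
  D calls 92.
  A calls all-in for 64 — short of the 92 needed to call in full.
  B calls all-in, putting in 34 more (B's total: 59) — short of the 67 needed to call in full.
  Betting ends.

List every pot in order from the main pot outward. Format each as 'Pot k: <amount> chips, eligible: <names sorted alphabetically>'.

Contributions: A=64, B=59, C=92, D=92
Pot levels (distinct totals of non-folded players): 59, 64, 92
Layer 1-59: 59 each from A, B, C, D = 59*4 = 236 chips; eligible A, B, C, D
Layer 60-64: 5 each from A, C, D = 5*3 = 15 chips; eligible A, C, D
Layer 65-92: 28 each from C, D = 28*2 = 56 chips; eligible C, D

Pot 1: 236 chips, eligible: A, B, C, D
Pot 2: 15 chips, eligible: A, C, D
Pot 3: 56 chips, eligible: C, D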